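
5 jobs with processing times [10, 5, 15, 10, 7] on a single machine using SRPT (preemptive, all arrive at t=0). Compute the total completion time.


Since all jobs arrive at t=0, SRPT equals SPT ordering.
SPT order: [5, 7, 10, 10, 15]
Completion times:
  Job 1: p=5, C=5
  Job 2: p=7, C=12
  Job 3: p=10, C=22
  Job 4: p=10, C=32
  Job 5: p=15, C=47
Total completion time = 5 + 12 + 22 + 32 + 47 = 118

118


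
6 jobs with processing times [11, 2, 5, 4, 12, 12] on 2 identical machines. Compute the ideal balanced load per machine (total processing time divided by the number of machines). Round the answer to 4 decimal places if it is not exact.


Total processing time = 11 + 2 + 5 + 4 + 12 + 12 = 46
Number of machines = 2
Ideal balanced load = 46 / 2 = 23.0

23.0


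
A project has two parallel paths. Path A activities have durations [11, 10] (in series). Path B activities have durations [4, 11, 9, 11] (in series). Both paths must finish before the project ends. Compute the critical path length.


Path A total = 11 + 10 = 21
Path B total = 4 + 11 + 9 + 11 = 35
Critical path = longest path = max(21, 35) = 35

35


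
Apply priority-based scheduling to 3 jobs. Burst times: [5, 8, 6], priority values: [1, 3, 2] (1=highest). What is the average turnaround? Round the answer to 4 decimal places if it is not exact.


Sort by priority (ascending = highest first):
Order: [(1, 5), (2, 6), (3, 8)]
Completion times:
  Priority 1, burst=5, C=5
  Priority 2, burst=6, C=11
  Priority 3, burst=8, C=19
Average turnaround = 35/3 = 11.6667

11.6667


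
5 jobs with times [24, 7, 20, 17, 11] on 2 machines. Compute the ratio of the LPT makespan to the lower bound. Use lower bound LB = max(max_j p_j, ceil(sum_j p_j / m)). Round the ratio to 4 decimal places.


LPT order: [24, 20, 17, 11, 7]
Machine loads after assignment: [42, 37]
LPT makespan = 42
Lower bound = max(max_job, ceil(total/2)) = max(24, 40) = 40
Ratio = 42 / 40 = 1.05

1.05


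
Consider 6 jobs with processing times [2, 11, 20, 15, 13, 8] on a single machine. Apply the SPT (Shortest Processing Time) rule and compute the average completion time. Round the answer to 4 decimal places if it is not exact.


Sort jobs by processing time (SPT order): [2, 8, 11, 13, 15, 20]
Compute completion times sequentially:
  Job 1: processing = 2, completes at 2
  Job 2: processing = 8, completes at 10
  Job 3: processing = 11, completes at 21
  Job 4: processing = 13, completes at 34
  Job 5: processing = 15, completes at 49
  Job 6: processing = 20, completes at 69
Sum of completion times = 185
Average completion time = 185/6 = 30.8333

30.8333


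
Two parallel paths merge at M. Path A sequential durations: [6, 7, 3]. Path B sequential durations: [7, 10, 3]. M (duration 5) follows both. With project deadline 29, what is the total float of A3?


Forward pass: ES(A3) = sum of predecessors on chain A = 13
EF = ES + duration = 13 + 3 = 16
Backward pass: LF(M) = deadline = 29; LS(M) = 29 - 5 = 24
LF(A3) = LS(M) - sum(successors on chain A) = 24 - 0 = 24
LS = LF - duration = 24 - 3 = 21
Total float = LS - ES = 21 - 13 = 8

8


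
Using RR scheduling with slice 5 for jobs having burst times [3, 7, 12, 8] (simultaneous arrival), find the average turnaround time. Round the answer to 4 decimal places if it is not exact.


Time quantum = 5
Execution trace:
  J1 runs 3 units, time = 3
  J2 runs 5 units, time = 8
  J3 runs 5 units, time = 13
  J4 runs 5 units, time = 18
  J2 runs 2 units, time = 20
  J3 runs 5 units, time = 25
  J4 runs 3 units, time = 28
  J3 runs 2 units, time = 30
Finish times: [3, 20, 30, 28]
Average turnaround = 81/4 = 20.25

20.25


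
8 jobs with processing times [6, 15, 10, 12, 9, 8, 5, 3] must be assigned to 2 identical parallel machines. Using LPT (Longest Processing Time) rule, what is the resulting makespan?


Sort jobs in decreasing order (LPT): [15, 12, 10, 9, 8, 6, 5, 3]
Assign each job to the least loaded machine:
  Machine 1: jobs [15, 9, 6, 5], load = 35
  Machine 2: jobs [12, 10, 8, 3], load = 33
Makespan = max load = 35

35


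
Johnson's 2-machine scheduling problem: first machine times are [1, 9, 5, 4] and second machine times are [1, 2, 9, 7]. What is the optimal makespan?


Apply Johnson's rule:
  Group 1 (a <= b): [(1, 1, 1), (4, 4, 7), (3, 5, 9)]
  Group 2 (a > b): [(2, 9, 2)]
Optimal job order: [1, 4, 3, 2]
Schedule:
  Job 1: M1 done at 1, M2 done at 2
  Job 4: M1 done at 5, M2 done at 12
  Job 3: M1 done at 10, M2 done at 21
  Job 2: M1 done at 19, M2 done at 23
Makespan = 23

23


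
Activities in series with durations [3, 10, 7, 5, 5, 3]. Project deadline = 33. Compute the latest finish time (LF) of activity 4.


LF(activity 4) = deadline - sum of successor durations
Successors: activities 5 through 6 with durations [5, 3]
Sum of successor durations = 8
LF = 33 - 8 = 25

25


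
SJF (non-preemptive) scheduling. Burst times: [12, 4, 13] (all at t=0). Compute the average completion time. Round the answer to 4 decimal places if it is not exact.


SJF order (ascending): [4, 12, 13]
Completion times:
  Job 1: burst=4, C=4
  Job 2: burst=12, C=16
  Job 3: burst=13, C=29
Average completion = 49/3 = 16.3333

16.3333


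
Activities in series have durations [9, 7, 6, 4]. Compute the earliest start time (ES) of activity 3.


Activity 3 starts after activities 1 through 2 complete.
Predecessor durations: [9, 7]
ES = 9 + 7 = 16

16


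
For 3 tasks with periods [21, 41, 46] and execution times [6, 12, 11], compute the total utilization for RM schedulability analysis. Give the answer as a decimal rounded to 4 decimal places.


Compute individual utilizations (exact fractions):
  Task 1: C/T = 6/21 = 2/7 (approx. 0.2857)
  Task 2: C/T = 12/41 (approx. 0.2927)
  Task 3: C/T = 11/46 (approx. 0.2391)
Total utilization U = 2/7 + 12/41 + 11/46 = 10793/13202
Rounded to 4 decimal places: U = 0.8175
RM (Liu & Layland) bound for 3 tasks = 0.779763; compare with U = 10793/13202 (approx. 0.817528)
bound < U <= 1, so the RM sufficient condition is not met (inconclusive; an exact test such as response-time analysis is needed).

0.8175


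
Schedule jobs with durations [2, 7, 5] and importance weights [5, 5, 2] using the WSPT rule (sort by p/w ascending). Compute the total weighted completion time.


Compute p/w ratios and sort ascending (WSPT): [(2, 5), (7, 5), (5, 2)]
Compute weighted completion times:
  Job (p=2,w=5): C=2, w*C=5*2=10
  Job (p=7,w=5): C=9, w*C=5*9=45
  Job (p=5,w=2): C=14, w*C=2*14=28
Total weighted completion time = 83

83


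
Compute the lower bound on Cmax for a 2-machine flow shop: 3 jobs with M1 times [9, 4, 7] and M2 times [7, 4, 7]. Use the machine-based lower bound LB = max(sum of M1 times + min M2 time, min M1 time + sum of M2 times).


LB1 = sum(M1 times) + min(M2 times) = 20 + 4 = 24
LB2 = min(M1 times) + sum(M2 times) = 4 + 18 = 22
Lower bound = max(LB1, LB2) = max(24, 22) = 24

24


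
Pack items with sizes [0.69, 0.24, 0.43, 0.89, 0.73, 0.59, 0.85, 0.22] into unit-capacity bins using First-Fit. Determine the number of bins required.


Place items sequentially using First-Fit:
  Item 0.69 -> new Bin 1
  Item 0.24 -> Bin 1 (now 0.93)
  Item 0.43 -> new Bin 2
  Item 0.89 -> new Bin 3
  Item 0.73 -> new Bin 4
  Item 0.59 -> new Bin 5
  Item 0.85 -> new Bin 6
  Item 0.22 -> Bin 2 (now 0.65)
Total bins used = 6

6


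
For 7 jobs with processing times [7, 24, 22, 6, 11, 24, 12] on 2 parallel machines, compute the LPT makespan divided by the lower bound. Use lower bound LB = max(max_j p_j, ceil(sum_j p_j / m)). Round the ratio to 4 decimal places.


LPT order: [24, 24, 22, 12, 11, 7, 6]
Machine loads after assignment: [53, 53]
LPT makespan = 53
Lower bound = max(max_job, ceil(total/2)) = max(24, 53) = 53
Ratio = 53 / 53 = 1.0

1.0


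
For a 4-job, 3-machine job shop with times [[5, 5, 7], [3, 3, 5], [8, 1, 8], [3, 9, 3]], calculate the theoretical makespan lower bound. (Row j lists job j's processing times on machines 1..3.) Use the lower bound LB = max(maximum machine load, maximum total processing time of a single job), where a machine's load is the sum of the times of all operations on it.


Machine loads:
  Machine 1: 5 + 3 + 8 + 3 = 19
  Machine 2: 5 + 3 + 1 + 9 = 18
  Machine 3: 7 + 5 + 8 + 3 = 23
Max machine load = 23
Job totals:
  Job 1: 17
  Job 2: 11
  Job 3: 17
  Job 4: 15
Max job total = 17
Lower bound = max(23, 17) = 23

23


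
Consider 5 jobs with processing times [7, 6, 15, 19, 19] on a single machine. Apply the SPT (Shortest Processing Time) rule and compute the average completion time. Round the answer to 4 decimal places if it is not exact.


Sort jobs by processing time (SPT order): [6, 7, 15, 19, 19]
Compute completion times sequentially:
  Job 1: processing = 6, completes at 6
  Job 2: processing = 7, completes at 13
  Job 3: processing = 15, completes at 28
  Job 4: processing = 19, completes at 47
  Job 5: processing = 19, completes at 66
Sum of completion times = 160
Average completion time = 160/5 = 32.0

32.0


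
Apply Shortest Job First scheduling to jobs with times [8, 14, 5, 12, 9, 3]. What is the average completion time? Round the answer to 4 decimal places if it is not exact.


SJF order (ascending): [3, 5, 8, 9, 12, 14]
Completion times:
  Job 1: burst=3, C=3
  Job 2: burst=5, C=8
  Job 3: burst=8, C=16
  Job 4: burst=9, C=25
  Job 5: burst=12, C=37
  Job 6: burst=14, C=51
Average completion = 140/6 = 23.3333

23.3333


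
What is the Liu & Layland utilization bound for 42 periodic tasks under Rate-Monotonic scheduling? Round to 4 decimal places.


Compute 2^(1/42) = 1.0166404394
Subtract 1: 1.0166404394 - 1 = 0.0166404394
Multiply by n: 42 * 0.0166404394 = 0.6988984548
Round to 4 dp: 0.6989

0.6989


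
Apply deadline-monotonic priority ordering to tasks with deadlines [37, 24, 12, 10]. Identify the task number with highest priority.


Sort tasks by relative deadline (ascending):
  Task 4: deadline = 10
  Task 3: deadline = 12
  Task 2: deadline = 24
  Task 1: deadline = 37
Priority order (highest first): [4, 3, 2, 1]
Highest priority task = 4

4


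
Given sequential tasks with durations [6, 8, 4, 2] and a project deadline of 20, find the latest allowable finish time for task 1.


LF(activity 1) = deadline - sum of successor durations
Successors: activities 2 through 4 with durations [8, 4, 2]
Sum of successor durations = 14
LF = 20 - 14 = 6

6


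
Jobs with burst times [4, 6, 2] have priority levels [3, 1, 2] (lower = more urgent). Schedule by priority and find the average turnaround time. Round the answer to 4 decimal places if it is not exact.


Sort by priority (ascending = highest first):
Order: [(1, 6), (2, 2), (3, 4)]
Completion times:
  Priority 1, burst=6, C=6
  Priority 2, burst=2, C=8
  Priority 3, burst=4, C=12
Average turnaround = 26/3 = 8.6667

8.6667


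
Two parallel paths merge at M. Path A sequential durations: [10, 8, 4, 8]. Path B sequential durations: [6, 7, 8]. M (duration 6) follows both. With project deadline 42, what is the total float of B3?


Forward pass: ES(B3) = sum of predecessors on chain B = 13
EF = ES + duration = 13 + 8 = 21
Backward pass: LF(M) = deadline = 42; LS(M) = 42 - 6 = 36
LF(B3) = LS(M) - sum(successors on chain B) = 36 - 0 = 36
LS = LF - duration = 36 - 8 = 28
Total float = LS - ES = 28 - 13 = 15

15


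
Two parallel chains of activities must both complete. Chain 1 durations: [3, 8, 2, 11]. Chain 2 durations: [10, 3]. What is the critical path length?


Path A total = 3 + 8 + 2 + 11 = 24
Path B total = 10 + 3 = 13
Critical path = longest path = max(24, 13) = 24

24


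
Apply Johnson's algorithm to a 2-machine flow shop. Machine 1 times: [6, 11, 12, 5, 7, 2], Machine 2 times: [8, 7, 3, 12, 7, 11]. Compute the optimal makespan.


Apply Johnson's rule:
  Group 1 (a <= b): [(6, 2, 11), (4, 5, 12), (1, 6, 8), (5, 7, 7)]
  Group 2 (a > b): [(2, 11, 7), (3, 12, 3)]
Optimal job order: [6, 4, 1, 5, 2, 3]
Schedule:
  Job 6: M1 done at 2, M2 done at 13
  Job 4: M1 done at 7, M2 done at 25
  Job 1: M1 done at 13, M2 done at 33
  Job 5: M1 done at 20, M2 done at 40
  Job 2: M1 done at 31, M2 done at 47
  Job 3: M1 done at 43, M2 done at 50
Makespan = 50

50


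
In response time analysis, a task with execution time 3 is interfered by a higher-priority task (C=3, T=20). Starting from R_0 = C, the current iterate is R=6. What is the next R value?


R_next = C + ceil(R_prev / T_hp) * C_hp
ceil(6 / 20) = ceil(0.3) = 1
Interference = 1 * 3 = 3
R_next = 3 + 3 = 6
R_next = R_prev, so the iteration has converged (response time = 6).

6


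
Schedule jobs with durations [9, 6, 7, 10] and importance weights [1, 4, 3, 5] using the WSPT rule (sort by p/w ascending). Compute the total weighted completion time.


Compute p/w ratios and sort ascending (WSPT): [(6, 4), (10, 5), (7, 3), (9, 1)]
Compute weighted completion times:
  Job (p=6,w=4): C=6, w*C=4*6=24
  Job (p=10,w=5): C=16, w*C=5*16=80
  Job (p=7,w=3): C=23, w*C=3*23=69
  Job (p=9,w=1): C=32, w*C=1*32=32
Total weighted completion time = 205

205


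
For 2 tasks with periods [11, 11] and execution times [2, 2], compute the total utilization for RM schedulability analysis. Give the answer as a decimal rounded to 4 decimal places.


Compute individual utilizations (exact fractions):
  Task 1: C/T = 2/11 (approx. 0.1818)
  Task 2: C/T = 2/11 (approx. 0.1818)
Total utilization U = 2/11 + 2/11 = 4/11
Rounded to 4 decimal places: U = 0.3636
RM (Liu & Layland) bound for 2 tasks = 0.828427; compare with U = 4/11 (approx. 0.363636)
U <= bound, so schedulable by RM sufficient condition.

0.3636


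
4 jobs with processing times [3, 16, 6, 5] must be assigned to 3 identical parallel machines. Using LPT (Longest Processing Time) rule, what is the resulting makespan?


Sort jobs in decreasing order (LPT): [16, 6, 5, 3]
Assign each job to the least loaded machine:
  Machine 1: jobs [16], load = 16
  Machine 2: jobs [6], load = 6
  Machine 3: jobs [5, 3], load = 8
Makespan = max load = 16

16


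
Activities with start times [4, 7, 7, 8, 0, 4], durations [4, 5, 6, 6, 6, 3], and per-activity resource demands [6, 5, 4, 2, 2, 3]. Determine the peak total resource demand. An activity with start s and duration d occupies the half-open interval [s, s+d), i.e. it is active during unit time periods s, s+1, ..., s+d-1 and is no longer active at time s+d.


Each activity i is active on [start_i, start_i + duration_i).
Compute total resource usage per time slot:
  t=0: active resources = [2], total = 2
  t=1: active resources = [2], total = 2
  t=2: active resources = [2], total = 2
  t=3: active resources = [2], total = 2
  t=4: active resources = [6, 2, 3], total = 11
  t=5: active resources = [6, 2, 3], total = 11
  t=6: active resources = [6, 3], total = 9
  t=7: active resources = [6, 5, 4], total = 15
  t=8: active resources = [5, 4, 2], total = 11
  t=9: active resources = [5, 4, 2], total = 11
  t=10: active resources = [5, 4, 2], total = 11
  t=11: active resources = [5, 4, 2], total = 11
  t=12: active resources = [4, 2], total = 6
  t=13: active resources = [2], total = 2
Peak resource demand = 15

15


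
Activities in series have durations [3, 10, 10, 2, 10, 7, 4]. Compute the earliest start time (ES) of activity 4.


Activity 4 starts after activities 1 through 3 complete.
Predecessor durations: [3, 10, 10]
ES = 3 + 10 + 10 = 23

23


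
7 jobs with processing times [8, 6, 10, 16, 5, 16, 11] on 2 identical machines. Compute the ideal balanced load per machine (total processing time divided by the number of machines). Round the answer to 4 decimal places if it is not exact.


Total processing time = 8 + 6 + 10 + 16 + 5 + 16 + 11 = 72
Number of machines = 2
Ideal balanced load = 72 / 2 = 36.0

36.0


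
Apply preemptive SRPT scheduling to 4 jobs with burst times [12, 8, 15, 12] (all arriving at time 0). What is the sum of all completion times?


Since all jobs arrive at t=0, SRPT equals SPT ordering.
SPT order: [8, 12, 12, 15]
Completion times:
  Job 1: p=8, C=8
  Job 2: p=12, C=20
  Job 3: p=12, C=32
  Job 4: p=15, C=47
Total completion time = 8 + 20 + 32 + 47 = 107

107


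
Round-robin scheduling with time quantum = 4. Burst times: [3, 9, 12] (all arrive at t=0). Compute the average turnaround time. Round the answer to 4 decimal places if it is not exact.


Time quantum = 4
Execution trace:
  J1 runs 3 units, time = 3
  J2 runs 4 units, time = 7
  J3 runs 4 units, time = 11
  J2 runs 4 units, time = 15
  J3 runs 4 units, time = 19
  J2 runs 1 units, time = 20
  J3 runs 4 units, time = 24
Finish times: [3, 20, 24]
Average turnaround = 47/3 = 15.6667

15.6667


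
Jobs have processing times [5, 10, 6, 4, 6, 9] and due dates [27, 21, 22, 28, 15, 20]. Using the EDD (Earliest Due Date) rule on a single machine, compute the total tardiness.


Sort by due date (EDD order): [(6, 15), (9, 20), (10, 21), (6, 22), (5, 27), (4, 28)]
Compute completion times and tardiness:
  Job 1: p=6, d=15, C=6, tardiness=max(0,6-15)=0
  Job 2: p=9, d=20, C=15, tardiness=max(0,15-20)=0
  Job 3: p=10, d=21, C=25, tardiness=max(0,25-21)=4
  Job 4: p=6, d=22, C=31, tardiness=max(0,31-22)=9
  Job 5: p=5, d=27, C=36, tardiness=max(0,36-27)=9
  Job 6: p=4, d=28, C=40, tardiness=max(0,40-28)=12
Total tardiness = 34

34


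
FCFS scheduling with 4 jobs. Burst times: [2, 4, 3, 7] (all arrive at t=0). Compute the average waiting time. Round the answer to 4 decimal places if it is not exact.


FCFS order (as given): [2, 4, 3, 7]
Waiting times:
  Job 1: wait = 0
  Job 2: wait = 2
  Job 3: wait = 6
  Job 4: wait = 9
Sum of waiting times = 17
Average waiting time = 17/4 = 4.25

4.25


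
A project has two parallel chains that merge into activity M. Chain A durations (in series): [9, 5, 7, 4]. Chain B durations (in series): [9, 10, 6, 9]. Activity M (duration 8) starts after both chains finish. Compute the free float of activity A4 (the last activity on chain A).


ES(A4) = sum of predecessors on chain A = 21
EF(A4) = ES + duration = 21 + 4 = 25
Successor of A4 is M. ES(M) = max(sum(A), sum(B)) = max(25, 34) = 34
Free float = ES(successor) - EF(current) = 34 - 25 = 9

9


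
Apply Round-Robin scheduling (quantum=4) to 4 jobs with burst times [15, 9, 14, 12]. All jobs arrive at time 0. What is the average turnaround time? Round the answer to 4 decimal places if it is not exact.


Time quantum = 4
Execution trace:
  J1 runs 4 units, time = 4
  J2 runs 4 units, time = 8
  J3 runs 4 units, time = 12
  J4 runs 4 units, time = 16
  J1 runs 4 units, time = 20
  J2 runs 4 units, time = 24
  J3 runs 4 units, time = 28
  J4 runs 4 units, time = 32
  J1 runs 4 units, time = 36
  J2 runs 1 units, time = 37
  J3 runs 4 units, time = 41
  J4 runs 4 units, time = 45
  J1 runs 3 units, time = 48
  J3 runs 2 units, time = 50
Finish times: [48, 37, 50, 45]
Average turnaround = 180/4 = 45.0

45.0


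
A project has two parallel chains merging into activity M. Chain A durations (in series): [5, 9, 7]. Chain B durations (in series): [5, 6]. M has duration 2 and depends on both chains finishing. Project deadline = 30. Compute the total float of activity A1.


Forward pass: ES(A1) = sum of predecessors on chain A = 0
EF = ES + duration = 0 + 5 = 5
Backward pass: LF(M) = deadline = 30; LS(M) = 30 - 2 = 28
LF(A1) = LS(M) - sum(successors on chain A) = 28 - 16 = 12
LS = LF - duration = 12 - 5 = 7
Total float = LS - ES = 7 - 0 = 7

7


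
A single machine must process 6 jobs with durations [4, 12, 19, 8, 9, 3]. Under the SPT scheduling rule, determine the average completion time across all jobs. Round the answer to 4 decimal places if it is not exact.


Sort jobs by processing time (SPT order): [3, 4, 8, 9, 12, 19]
Compute completion times sequentially:
  Job 1: processing = 3, completes at 3
  Job 2: processing = 4, completes at 7
  Job 3: processing = 8, completes at 15
  Job 4: processing = 9, completes at 24
  Job 5: processing = 12, completes at 36
  Job 6: processing = 19, completes at 55
Sum of completion times = 140
Average completion time = 140/6 = 23.3333

23.3333


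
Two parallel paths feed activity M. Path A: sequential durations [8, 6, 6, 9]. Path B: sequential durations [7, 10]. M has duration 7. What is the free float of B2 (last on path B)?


ES(B2) = sum of predecessors on chain B = 7
EF(B2) = ES + duration = 7 + 10 = 17
Successor of B2 is M. ES(M) = max(sum(A), sum(B)) = max(29, 17) = 29
Free float = ES(successor) - EF(current) = 29 - 17 = 12

12


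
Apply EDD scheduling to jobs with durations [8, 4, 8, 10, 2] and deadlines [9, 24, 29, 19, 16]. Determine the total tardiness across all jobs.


Sort by due date (EDD order): [(8, 9), (2, 16), (10, 19), (4, 24), (8, 29)]
Compute completion times and tardiness:
  Job 1: p=8, d=9, C=8, tardiness=max(0,8-9)=0
  Job 2: p=2, d=16, C=10, tardiness=max(0,10-16)=0
  Job 3: p=10, d=19, C=20, tardiness=max(0,20-19)=1
  Job 4: p=4, d=24, C=24, tardiness=max(0,24-24)=0
  Job 5: p=8, d=29, C=32, tardiness=max(0,32-29)=3
Total tardiness = 4

4


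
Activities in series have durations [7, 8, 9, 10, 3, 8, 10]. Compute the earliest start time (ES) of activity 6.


Activity 6 starts after activities 1 through 5 complete.
Predecessor durations: [7, 8, 9, 10, 3]
ES = 7 + 8 + 9 + 10 + 3 = 37

37


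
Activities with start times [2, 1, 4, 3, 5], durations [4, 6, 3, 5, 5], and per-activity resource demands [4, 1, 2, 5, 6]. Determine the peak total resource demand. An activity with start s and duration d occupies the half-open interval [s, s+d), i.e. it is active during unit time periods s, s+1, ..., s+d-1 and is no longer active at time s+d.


Each activity i is active on [start_i, start_i + duration_i).
Compute total resource usage per time slot:
  t=0: active resources = [], total = 0
  t=1: active resources = [1], total = 1
  t=2: active resources = [4, 1], total = 5
  t=3: active resources = [4, 1, 5], total = 10
  t=4: active resources = [4, 1, 2, 5], total = 12
  t=5: active resources = [4, 1, 2, 5, 6], total = 18
  t=6: active resources = [1, 2, 5, 6], total = 14
  t=7: active resources = [5, 6], total = 11
  t=8: active resources = [6], total = 6
  t=9: active resources = [6], total = 6
Peak resource demand = 18

18


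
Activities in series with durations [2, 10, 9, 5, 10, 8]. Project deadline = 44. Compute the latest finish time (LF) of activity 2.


LF(activity 2) = deadline - sum of successor durations
Successors: activities 3 through 6 with durations [9, 5, 10, 8]
Sum of successor durations = 32
LF = 44 - 32 = 12

12


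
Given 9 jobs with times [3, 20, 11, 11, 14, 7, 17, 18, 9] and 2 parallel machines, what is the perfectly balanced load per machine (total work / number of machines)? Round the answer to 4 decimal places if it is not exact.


Total processing time = 3 + 20 + 11 + 11 + 14 + 7 + 17 + 18 + 9 = 110
Number of machines = 2
Ideal balanced load = 110 / 2 = 55.0

55.0


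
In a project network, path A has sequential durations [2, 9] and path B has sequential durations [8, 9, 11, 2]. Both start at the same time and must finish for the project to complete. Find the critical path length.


Path A total = 2 + 9 = 11
Path B total = 8 + 9 + 11 + 2 = 30
Critical path = longest path = max(11, 30) = 30

30


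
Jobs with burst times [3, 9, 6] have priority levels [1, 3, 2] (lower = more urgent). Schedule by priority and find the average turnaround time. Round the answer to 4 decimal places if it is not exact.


Sort by priority (ascending = highest first):
Order: [(1, 3), (2, 6), (3, 9)]
Completion times:
  Priority 1, burst=3, C=3
  Priority 2, burst=6, C=9
  Priority 3, burst=9, C=18
Average turnaround = 30/3 = 10.0

10.0


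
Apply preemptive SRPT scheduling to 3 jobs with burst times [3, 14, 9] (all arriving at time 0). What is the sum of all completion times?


Since all jobs arrive at t=0, SRPT equals SPT ordering.
SPT order: [3, 9, 14]
Completion times:
  Job 1: p=3, C=3
  Job 2: p=9, C=12
  Job 3: p=14, C=26
Total completion time = 3 + 12 + 26 = 41

41


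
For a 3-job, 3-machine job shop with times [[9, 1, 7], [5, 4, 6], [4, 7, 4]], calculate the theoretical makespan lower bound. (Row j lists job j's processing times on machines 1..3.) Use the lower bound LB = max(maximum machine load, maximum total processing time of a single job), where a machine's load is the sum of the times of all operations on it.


Machine loads:
  Machine 1: 9 + 5 + 4 = 18
  Machine 2: 1 + 4 + 7 = 12
  Machine 3: 7 + 6 + 4 = 17
Max machine load = 18
Job totals:
  Job 1: 17
  Job 2: 15
  Job 3: 15
Max job total = 17
Lower bound = max(18, 17) = 18

18


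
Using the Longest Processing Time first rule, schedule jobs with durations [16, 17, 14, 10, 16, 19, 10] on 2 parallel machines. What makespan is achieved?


Sort jobs in decreasing order (LPT): [19, 17, 16, 16, 14, 10, 10]
Assign each job to the least loaded machine:
  Machine 1: jobs [19, 16, 10, 10], load = 55
  Machine 2: jobs [17, 16, 14], load = 47
Makespan = max load = 55

55


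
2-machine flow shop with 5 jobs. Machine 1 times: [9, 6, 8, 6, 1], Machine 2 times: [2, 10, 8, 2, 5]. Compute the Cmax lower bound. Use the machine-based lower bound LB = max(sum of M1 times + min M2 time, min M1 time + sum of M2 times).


LB1 = sum(M1 times) + min(M2 times) = 30 + 2 = 32
LB2 = min(M1 times) + sum(M2 times) = 1 + 27 = 28
Lower bound = max(LB1, LB2) = max(32, 28) = 32

32


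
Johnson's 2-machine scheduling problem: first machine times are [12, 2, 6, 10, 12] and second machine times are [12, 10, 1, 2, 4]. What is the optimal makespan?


Apply Johnson's rule:
  Group 1 (a <= b): [(2, 2, 10), (1, 12, 12)]
  Group 2 (a > b): [(5, 12, 4), (4, 10, 2), (3, 6, 1)]
Optimal job order: [2, 1, 5, 4, 3]
Schedule:
  Job 2: M1 done at 2, M2 done at 12
  Job 1: M1 done at 14, M2 done at 26
  Job 5: M1 done at 26, M2 done at 30
  Job 4: M1 done at 36, M2 done at 38
  Job 3: M1 done at 42, M2 done at 43
Makespan = 43

43


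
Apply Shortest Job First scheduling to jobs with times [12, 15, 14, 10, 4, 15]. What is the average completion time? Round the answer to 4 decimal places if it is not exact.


SJF order (ascending): [4, 10, 12, 14, 15, 15]
Completion times:
  Job 1: burst=4, C=4
  Job 2: burst=10, C=14
  Job 3: burst=12, C=26
  Job 4: burst=14, C=40
  Job 5: burst=15, C=55
  Job 6: burst=15, C=70
Average completion = 209/6 = 34.8333

34.8333


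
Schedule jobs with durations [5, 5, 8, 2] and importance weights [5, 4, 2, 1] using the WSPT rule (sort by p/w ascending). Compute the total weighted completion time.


Compute p/w ratios and sort ascending (WSPT): [(5, 5), (5, 4), (2, 1), (8, 2)]
Compute weighted completion times:
  Job (p=5,w=5): C=5, w*C=5*5=25
  Job (p=5,w=4): C=10, w*C=4*10=40
  Job (p=2,w=1): C=12, w*C=1*12=12
  Job (p=8,w=2): C=20, w*C=2*20=40
Total weighted completion time = 117

117


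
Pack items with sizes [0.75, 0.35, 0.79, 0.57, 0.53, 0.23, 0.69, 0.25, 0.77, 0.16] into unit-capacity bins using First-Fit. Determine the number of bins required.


Place items sequentially using First-Fit:
  Item 0.75 -> new Bin 1
  Item 0.35 -> new Bin 2
  Item 0.79 -> new Bin 3
  Item 0.57 -> Bin 2 (now 0.92)
  Item 0.53 -> new Bin 4
  Item 0.23 -> Bin 1 (now 0.98)
  Item 0.69 -> new Bin 5
  Item 0.25 -> Bin 4 (now 0.78)
  Item 0.77 -> new Bin 6
  Item 0.16 -> Bin 3 (now 0.95)
Total bins used = 6

6


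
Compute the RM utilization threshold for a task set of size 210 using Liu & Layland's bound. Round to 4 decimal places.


Compute 2^(1/210) = 1.0033061542
Subtract 1: 1.0033061542 - 1 = 0.0033061542
Multiply by n: 210 * 0.0033061542 = 0.6942923820
Round to 4 dp: 0.6943

0.6943


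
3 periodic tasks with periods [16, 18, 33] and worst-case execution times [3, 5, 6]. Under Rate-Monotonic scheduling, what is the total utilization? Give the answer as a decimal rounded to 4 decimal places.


Compute individual utilizations (exact fractions):
  Task 1: C/T = 3/16 (approx. 0.1875)
  Task 2: C/T = 5/18 (approx. 0.2778)
  Task 3: C/T = 6/33 = 2/11 (approx. 0.1818)
Total utilization U = 3/16 + 5/18 + 2/11 = 1025/1584
Rounded to 4 decimal places: U = 0.6471
RM (Liu & Layland) bound for 3 tasks = 0.779763; compare with U = 1025/1584 (approx. 0.647096)
U <= bound, so schedulable by RM sufficient condition.

0.6471


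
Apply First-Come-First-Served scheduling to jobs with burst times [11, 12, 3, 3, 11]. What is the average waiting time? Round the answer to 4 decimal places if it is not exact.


FCFS order (as given): [11, 12, 3, 3, 11]
Waiting times:
  Job 1: wait = 0
  Job 2: wait = 11
  Job 3: wait = 23
  Job 4: wait = 26
  Job 5: wait = 29
Sum of waiting times = 89
Average waiting time = 89/5 = 17.8

17.8


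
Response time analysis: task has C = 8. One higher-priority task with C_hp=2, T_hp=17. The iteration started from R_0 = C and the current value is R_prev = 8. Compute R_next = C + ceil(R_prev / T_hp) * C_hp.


R_next = C + ceil(R_prev / T_hp) * C_hp
ceil(8 / 17) = ceil(0.4706) = 1
Interference = 1 * 2 = 2
R_next = 8 + 2 = 10

10


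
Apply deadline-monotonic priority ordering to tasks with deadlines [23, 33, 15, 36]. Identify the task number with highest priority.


Sort tasks by relative deadline (ascending):
  Task 3: deadline = 15
  Task 1: deadline = 23
  Task 2: deadline = 33
  Task 4: deadline = 36
Priority order (highest first): [3, 1, 2, 4]
Highest priority task = 3

3


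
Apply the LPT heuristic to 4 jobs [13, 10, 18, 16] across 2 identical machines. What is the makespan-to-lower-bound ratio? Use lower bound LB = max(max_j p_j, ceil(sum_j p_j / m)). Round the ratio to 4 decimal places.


LPT order: [18, 16, 13, 10]
Machine loads after assignment: [28, 29]
LPT makespan = 29
Lower bound = max(max_job, ceil(total/2)) = max(18, 29) = 29
Ratio = 29 / 29 = 1.0

1.0


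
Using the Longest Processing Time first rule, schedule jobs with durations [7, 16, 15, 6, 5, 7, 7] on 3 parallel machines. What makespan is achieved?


Sort jobs in decreasing order (LPT): [16, 15, 7, 7, 7, 6, 5]
Assign each job to the least loaded machine:
  Machine 1: jobs [16, 5], load = 21
  Machine 2: jobs [15, 6], load = 21
  Machine 3: jobs [7, 7, 7], load = 21
Makespan = max load = 21

21


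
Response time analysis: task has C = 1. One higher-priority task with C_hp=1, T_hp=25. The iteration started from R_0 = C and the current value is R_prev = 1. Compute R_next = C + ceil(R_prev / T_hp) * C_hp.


R_next = C + ceil(R_prev / T_hp) * C_hp
ceil(1 / 25) = ceil(0.04) = 1
Interference = 1 * 1 = 1
R_next = 1 + 1 = 2

2


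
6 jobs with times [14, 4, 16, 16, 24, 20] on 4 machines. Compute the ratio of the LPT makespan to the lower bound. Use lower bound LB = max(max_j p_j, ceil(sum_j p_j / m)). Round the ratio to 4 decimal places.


LPT order: [24, 20, 16, 16, 14, 4]
Machine loads after assignment: [24, 20, 30, 20]
LPT makespan = 30
Lower bound = max(max_job, ceil(total/4)) = max(24, 24) = 24
Ratio = 30 / 24 = 1.25

1.25


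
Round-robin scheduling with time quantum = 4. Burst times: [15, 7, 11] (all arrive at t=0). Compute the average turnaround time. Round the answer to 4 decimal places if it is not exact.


Time quantum = 4
Execution trace:
  J1 runs 4 units, time = 4
  J2 runs 4 units, time = 8
  J3 runs 4 units, time = 12
  J1 runs 4 units, time = 16
  J2 runs 3 units, time = 19
  J3 runs 4 units, time = 23
  J1 runs 4 units, time = 27
  J3 runs 3 units, time = 30
  J1 runs 3 units, time = 33
Finish times: [33, 19, 30]
Average turnaround = 82/3 = 27.3333

27.3333


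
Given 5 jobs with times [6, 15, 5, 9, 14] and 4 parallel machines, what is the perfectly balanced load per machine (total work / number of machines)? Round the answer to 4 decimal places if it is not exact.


Total processing time = 6 + 15 + 5 + 9 + 14 = 49
Number of machines = 4
Ideal balanced load = 49 / 4 = 12.25

12.25


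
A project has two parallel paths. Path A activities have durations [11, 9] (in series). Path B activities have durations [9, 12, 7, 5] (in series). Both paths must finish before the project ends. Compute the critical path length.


Path A total = 11 + 9 = 20
Path B total = 9 + 12 + 7 + 5 = 33
Critical path = longest path = max(20, 33) = 33

33


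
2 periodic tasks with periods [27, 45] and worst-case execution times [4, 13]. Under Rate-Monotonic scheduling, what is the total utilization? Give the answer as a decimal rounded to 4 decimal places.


Compute individual utilizations (exact fractions):
  Task 1: C/T = 4/27 (approx. 0.1481)
  Task 2: C/T = 13/45 (approx. 0.2889)
Total utilization U = 4/27 + 13/45 = 59/135
Rounded to 4 decimal places: U = 0.4370
RM (Liu & Layland) bound for 2 tasks = 0.828427; compare with U = 59/135 (approx. 0.437037)
U <= bound, so schedulable by RM sufficient condition.

0.4370


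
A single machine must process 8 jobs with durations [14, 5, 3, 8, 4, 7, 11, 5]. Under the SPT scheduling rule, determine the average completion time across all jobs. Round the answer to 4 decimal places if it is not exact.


Sort jobs by processing time (SPT order): [3, 4, 5, 5, 7, 8, 11, 14]
Compute completion times sequentially:
  Job 1: processing = 3, completes at 3
  Job 2: processing = 4, completes at 7
  Job 3: processing = 5, completes at 12
  Job 4: processing = 5, completes at 17
  Job 5: processing = 7, completes at 24
  Job 6: processing = 8, completes at 32
  Job 7: processing = 11, completes at 43
  Job 8: processing = 14, completes at 57
Sum of completion times = 195
Average completion time = 195/8 = 24.375

24.375


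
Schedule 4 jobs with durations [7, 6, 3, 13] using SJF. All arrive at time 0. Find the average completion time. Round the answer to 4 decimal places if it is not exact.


SJF order (ascending): [3, 6, 7, 13]
Completion times:
  Job 1: burst=3, C=3
  Job 2: burst=6, C=9
  Job 3: burst=7, C=16
  Job 4: burst=13, C=29
Average completion = 57/4 = 14.25

14.25


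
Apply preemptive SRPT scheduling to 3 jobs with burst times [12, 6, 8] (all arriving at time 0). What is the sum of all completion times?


Since all jobs arrive at t=0, SRPT equals SPT ordering.
SPT order: [6, 8, 12]
Completion times:
  Job 1: p=6, C=6
  Job 2: p=8, C=14
  Job 3: p=12, C=26
Total completion time = 6 + 14 + 26 = 46

46


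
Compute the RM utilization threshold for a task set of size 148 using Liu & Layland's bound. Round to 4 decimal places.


Compute 2^(1/148) = 1.0046944113
Subtract 1: 1.0046944113 - 1 = 0.0046944113
Multiply by n: 148 * 0.0046944113 = 0.6947728724
Round to 4 dp: 0.6948

0.6948


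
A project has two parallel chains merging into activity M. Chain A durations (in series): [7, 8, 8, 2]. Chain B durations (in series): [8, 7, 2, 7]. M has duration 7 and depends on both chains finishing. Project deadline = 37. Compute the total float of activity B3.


Forward pass: ES(B3) = sum of predecessors on chain B = 15
EF = ES + duration = 15 + 2 = 17
Backward pass: LF(M) = deadline = 37; LS(M) = 37 - 7 = 30
LF(B3) = LS(M) - sum(successors on chain B) = 30 - 7 = 23
LS = LF - duration = 23 - 2 = 21
Total float = LS - ES = 21 - 15 = 6

6


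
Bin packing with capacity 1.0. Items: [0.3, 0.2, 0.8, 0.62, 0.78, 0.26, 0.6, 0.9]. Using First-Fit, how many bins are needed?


Place items sequentially using First-Fit:
  Item 0.3 -> new Bin 1
  Item 0.2 -> Bin 1 (now 0.5)
  Item 0.8 -> new Bin 2
  Item 0.62 -> new Bin 3
  Item 0.78 -> new Bin 4
  Item 0.26 -> Bin 1 (now 0.76)
  Item 0.6 -> new Bin 5
  Item 0.9 -> new Bin 6
Total bins used = 6

6


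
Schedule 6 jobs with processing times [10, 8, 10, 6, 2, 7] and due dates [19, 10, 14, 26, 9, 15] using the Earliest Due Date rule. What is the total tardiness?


Sort by due date (EDD order): [(2, 9), (8, 10), (10, 14), (7, 15), (10, 19), (6, 26)]
Compute completion times and tardiness:
  Job 1: p=2, d=9, C=2, tardiness=max(0,2-9)=0
  Job 2: p=8, d=10, C=10, tardiness=max(0,10-10)=0
  Job 3: p=10, d=14, C=20, tardiness=max(0,20-14)=6
  Job 4: p=7, d=15, C=27, tardiness=max(0,27-15)=12
  Job 5: p=10, d=19, C=37, tardiness=max(0,37-19)=18
  Job 6: p=6, d=26, C=43, tardiness=max(0,43-26)=17
Total tardiness = 53

53


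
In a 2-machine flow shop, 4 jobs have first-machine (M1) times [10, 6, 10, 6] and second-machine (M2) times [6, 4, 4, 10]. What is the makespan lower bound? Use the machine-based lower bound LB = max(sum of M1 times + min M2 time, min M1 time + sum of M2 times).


LB1 = sum(M1 times) + min(M2 times) = 32 + 4 = 36
LB2 = min(M1 times) + sum(M2 times) = 6 + 24 = 30
Lower bound = max(LB1, LB2) = max(36, 30) = 36

36


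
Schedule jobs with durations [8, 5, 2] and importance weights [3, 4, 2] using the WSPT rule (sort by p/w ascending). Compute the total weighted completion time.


Compute p/w ratios and sort ascending (WSPT): [(2, 2), (5, 4), (8, 3)]
Compute weighted completion times:
  Job (p=2,w=2): C=2, w*C=2*2=4
  Job (p=5,w=4): C=7, w*C=4*7=28
  Job (p=8,w=3): C=15, w*C=3*15=45
Total weighted completion time = 77

77


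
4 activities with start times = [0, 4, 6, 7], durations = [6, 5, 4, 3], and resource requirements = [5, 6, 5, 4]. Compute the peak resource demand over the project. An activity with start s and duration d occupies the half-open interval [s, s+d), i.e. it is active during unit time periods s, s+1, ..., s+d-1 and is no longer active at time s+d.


Each activity i is active on [start_i, start_i + duration_i).
Compute total resource usage per time slot:
  t=0: active resources = [5], total = 5
  t=1: active resources = [5], total = 5
  t=2: active resources = [5], total = 5
  t=3: active resources = [5], total = 5
  t=4: active resources = [5, 6], total = 11
  t=5: active resources = [5, 6], total = 11
  t=6: active resources = [6, 5], total = 11
  t=7: active resources = [6, 5, 4], total = 15
  t=8: active resources = [6, 5, 4], total = 15
  t=9: active resources = [5, 4], total = 9
Peak resource demand = 15

15


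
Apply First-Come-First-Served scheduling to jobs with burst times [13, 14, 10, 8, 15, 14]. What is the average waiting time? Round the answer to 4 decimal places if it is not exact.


FCFS order (as given): [13, 14, 10, 8, 15, 14]
Waiting times:
  Job 1: wait = 0
  Job 2: wait = 13
  Job 3: wait = 27
  Job 4: wait = 37
  Job 5: wait = 45
  Job 6: wait = 60
Sum of waiting times = 182
Average waiting time = 182/6 = 30.3333

30.3333


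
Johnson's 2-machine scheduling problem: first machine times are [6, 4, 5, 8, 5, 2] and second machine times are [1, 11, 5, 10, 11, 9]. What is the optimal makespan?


Apply Johnson's rule:
  Group 1 (a <= b): [(6, 2, 9), (2, 4, 11), (3, 5, 5), (5, 5, 11), (4, 8, 10)]
  Group 2 (a > b): [(1, 6, 1)]
Optimal job order: [6, 2, 3, 5, 4, 1]
Schedule:
  Job 6: M1 done at 2, M2 done at 11
  Job 2: M1 done at 6, M2 done at 22
  Job 3: M1 done at 11, M2 done at 27
  Job 5: M1 done at 16, M2 done at 38
  Job 4: M1 done at 24, M2 done at 48
  Job 1: M1 done at 30, M2 done at 49
Makespan = 49

49


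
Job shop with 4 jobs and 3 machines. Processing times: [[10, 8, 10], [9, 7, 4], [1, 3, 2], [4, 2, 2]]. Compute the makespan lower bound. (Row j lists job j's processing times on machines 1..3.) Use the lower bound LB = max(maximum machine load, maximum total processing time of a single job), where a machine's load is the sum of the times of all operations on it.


Machine loads:
  Machine 1: 10 + 9 + 1 + 4 = 24
  Machine 2: 8 + 7 + 3 + 2 = 20
  Machine 3: 10 + 4 + 2 + 2 = 18
Max machine load = 24
Job totals:
  Job 1: 28
  Job 2: 20
  Job 3: 6
  Job 4: 8
Max job total = 28
Lower bound = max(24, 28) = 28

28


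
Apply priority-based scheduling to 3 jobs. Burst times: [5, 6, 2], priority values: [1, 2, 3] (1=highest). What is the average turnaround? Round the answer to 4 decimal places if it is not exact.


Sort by priority (ascending = highest first):
Order: [(1, 5), (2, 6), (3, 2)]
Completion times:
  Priority 1, burst=5, C=5
  Priority 2, burst=6, C=11
  Priority 3, burst=2, C=13
Average turnaround = 29/3 = 9.6667

9.6667


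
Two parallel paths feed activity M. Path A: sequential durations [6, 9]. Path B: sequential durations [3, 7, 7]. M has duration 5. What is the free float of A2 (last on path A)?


ES(A2) = sum of predecessors on chain A = 6
EF(A2) = ES + duration = 6 + 9 = 15
Successor of A2 is M. ES(M) = max(sum(A), sum(B)) = max(15, 17) = 17
Free float = ES(successor) - EF(current) = 17 - 15 = 2

2
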